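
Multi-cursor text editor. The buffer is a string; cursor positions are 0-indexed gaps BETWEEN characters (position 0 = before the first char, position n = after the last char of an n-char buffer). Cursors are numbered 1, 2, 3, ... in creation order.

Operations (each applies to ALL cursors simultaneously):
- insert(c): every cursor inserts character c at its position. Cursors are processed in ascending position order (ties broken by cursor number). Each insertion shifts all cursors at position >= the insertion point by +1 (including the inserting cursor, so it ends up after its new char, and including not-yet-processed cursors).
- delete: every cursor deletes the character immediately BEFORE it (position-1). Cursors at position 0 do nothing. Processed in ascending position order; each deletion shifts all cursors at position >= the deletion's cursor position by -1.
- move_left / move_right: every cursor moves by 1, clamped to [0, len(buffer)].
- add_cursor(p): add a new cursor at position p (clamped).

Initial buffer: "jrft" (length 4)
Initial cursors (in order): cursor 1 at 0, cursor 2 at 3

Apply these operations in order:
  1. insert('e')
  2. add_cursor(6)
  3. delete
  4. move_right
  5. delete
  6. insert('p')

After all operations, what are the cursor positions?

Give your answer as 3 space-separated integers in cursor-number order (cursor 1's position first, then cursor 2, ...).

After op 1 (insert('e')): buffer="ejrfet" (len 6), cursors c1@1 c2@5, authorship 1...2.
After op 2 (add_cursor(6)): buffer="ejrfet" (len 6), cursors c1@1 c2@5 c3@6, authorship 1...2.
After op 3 (delete): buffer="jrf" (len 3), cursors c1@0 c2@3 c3@3, authorship ...
After op 4 (move_right): buffer="jrf" (len 3), cursors c1@1 c2@3 c3@3, authorship ...
After op 5 (delete): buffer="" (len 0), cursors c1@0 c2@0 c3@0, authorship 
After op 6 (insert('p')): buffer="ppp" (len 3), cursors c1@3 c2@3 c3@3, authorship 123

Answer: 3 3 3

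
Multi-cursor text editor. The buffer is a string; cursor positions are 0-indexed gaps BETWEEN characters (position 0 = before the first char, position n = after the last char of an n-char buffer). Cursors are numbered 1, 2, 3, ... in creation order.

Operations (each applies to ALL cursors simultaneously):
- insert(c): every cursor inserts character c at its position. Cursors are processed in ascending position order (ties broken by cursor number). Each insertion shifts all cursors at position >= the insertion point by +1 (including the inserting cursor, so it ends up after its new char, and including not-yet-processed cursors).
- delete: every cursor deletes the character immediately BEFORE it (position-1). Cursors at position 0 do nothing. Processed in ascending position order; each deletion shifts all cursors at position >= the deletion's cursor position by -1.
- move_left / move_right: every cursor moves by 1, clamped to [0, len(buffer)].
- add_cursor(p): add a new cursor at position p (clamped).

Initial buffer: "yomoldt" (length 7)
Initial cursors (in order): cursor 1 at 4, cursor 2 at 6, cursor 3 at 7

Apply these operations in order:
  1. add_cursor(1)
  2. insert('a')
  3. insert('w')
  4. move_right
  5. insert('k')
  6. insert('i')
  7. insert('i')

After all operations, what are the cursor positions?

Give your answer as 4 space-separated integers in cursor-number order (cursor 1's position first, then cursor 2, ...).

Answer: 15 22 27 7

Derivation:
After op 1 (add_cursor(1)): buffer="yomoldt" (len 7), cursors c4@1 c1@4 c2@6 c3@7, authorship .......
After op 2 (insert('a')): buffer="yaomoaldata" (len 11), cursors c4@2 c1@6 c2@9 c3@11, authorship .4...1..2.3
After op 3 (insert('w')): buffer="yawomoawldawtaw" (len 15), cursors c4@3 c1@8 c2@12 c3@15, authorship .44...11..22.33
After op 4 (move_right): buffer="yawomoawldawtaw" (len 15), cursors c4@4 c1@9 c2@13 c3@15, authorship .44...11..22.33
After op 5 (insert('k')): buffer="yawokmoawlkdawtkawk" (len 19), cursors c4@5 c1@11 c2@16 c3@19, authorship .44.4..11.1.22.2333
After op 6 (insert('i')): buffer="yawokimoawlkidawtkiawki" (len 23), cursors c4@6 c1@13 c2@19 c3@23, authorship .44.44..11.11.22.223333
After op 7 (insert('i')): buffer="yawokiimoawlkiidawtkiiawkii" (len 27), cursors c4@7 c1@15 c2@22 c3@27, authorship .44.444..11.111.22.22233333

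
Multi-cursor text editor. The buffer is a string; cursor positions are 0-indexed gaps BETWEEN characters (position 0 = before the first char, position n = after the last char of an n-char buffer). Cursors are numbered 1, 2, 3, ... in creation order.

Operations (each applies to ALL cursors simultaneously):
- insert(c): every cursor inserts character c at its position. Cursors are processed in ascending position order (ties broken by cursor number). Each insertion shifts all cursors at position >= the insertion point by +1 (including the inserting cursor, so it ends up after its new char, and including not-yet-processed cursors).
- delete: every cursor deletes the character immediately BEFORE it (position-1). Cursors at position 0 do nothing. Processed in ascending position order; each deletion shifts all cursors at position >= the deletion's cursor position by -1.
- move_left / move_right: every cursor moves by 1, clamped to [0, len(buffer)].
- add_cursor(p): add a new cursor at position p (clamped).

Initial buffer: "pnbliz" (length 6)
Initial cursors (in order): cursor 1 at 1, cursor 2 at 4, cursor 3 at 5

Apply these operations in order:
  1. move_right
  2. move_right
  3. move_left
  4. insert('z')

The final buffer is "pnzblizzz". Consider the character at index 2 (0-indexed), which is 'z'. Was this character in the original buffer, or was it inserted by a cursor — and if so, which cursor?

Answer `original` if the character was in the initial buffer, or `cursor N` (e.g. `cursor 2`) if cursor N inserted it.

Answer: cursor 1

Derivation:
After op 1 (move_right): buffer="pnbliz" (len 6), cursors c1@2 c2@5 c3@6, authorship ......
After op 2 (move_right): buffer="pnbliz" (len 6), cursors c1@3 c2@6 c3@6, authorship ......
After op 3 (move_left): buffer="pnbliz" (len 6), cursors c1@2 c2@5 c3@5, authorship ......
After op 4 (insert('z')): buffer="pnzblizzz" (len 9), cursors c1@3 c2@8 c3@8, authorship ..1...23.
Authorship (.=original, N=cursor N): . . 1 . . . 2 3 .
Index 2: author = 1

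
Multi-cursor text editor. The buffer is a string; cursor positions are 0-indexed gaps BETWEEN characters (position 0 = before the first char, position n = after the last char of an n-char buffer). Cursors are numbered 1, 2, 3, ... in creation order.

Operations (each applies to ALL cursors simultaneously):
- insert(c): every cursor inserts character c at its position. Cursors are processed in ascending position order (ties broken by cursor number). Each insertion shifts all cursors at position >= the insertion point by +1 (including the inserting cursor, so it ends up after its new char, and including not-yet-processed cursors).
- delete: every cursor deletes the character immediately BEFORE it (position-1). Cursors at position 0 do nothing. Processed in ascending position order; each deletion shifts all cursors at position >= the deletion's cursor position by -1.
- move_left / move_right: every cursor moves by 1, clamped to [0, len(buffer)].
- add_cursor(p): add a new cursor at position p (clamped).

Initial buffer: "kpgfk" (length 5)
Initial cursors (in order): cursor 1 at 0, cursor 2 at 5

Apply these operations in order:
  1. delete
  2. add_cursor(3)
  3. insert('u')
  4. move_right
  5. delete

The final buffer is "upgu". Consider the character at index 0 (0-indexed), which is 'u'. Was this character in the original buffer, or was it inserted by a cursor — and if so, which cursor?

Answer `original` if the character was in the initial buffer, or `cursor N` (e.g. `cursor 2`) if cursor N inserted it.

After op 1 (delete): buffer="kpgf" (len 4), cursors c1@0 c2@4, authorship ....
After op 2 (add_cursor(3)): buffer="kpgf" (len 4), cursors c1@0 c3@3 c2@4, authorship ....
After op 3 (insert('u')): buffer="ukpgufu" (len 7), cursors c1@1 c3@5 c2@7, authorship 1...3.2
After op 4 (move_right): buffer="ukpgufu" (len 7), cursors c1@2 c3@6 c2@7, authorship 1...3.2
After op 5 (delete): buffer="upgu" (len 4), cursors c1@1 c2@4 c3@4, authorship 1..3
Authorship (.=original, N=cursor N): 1 . . 3
Index 0: author = 1

Answer: cursor 1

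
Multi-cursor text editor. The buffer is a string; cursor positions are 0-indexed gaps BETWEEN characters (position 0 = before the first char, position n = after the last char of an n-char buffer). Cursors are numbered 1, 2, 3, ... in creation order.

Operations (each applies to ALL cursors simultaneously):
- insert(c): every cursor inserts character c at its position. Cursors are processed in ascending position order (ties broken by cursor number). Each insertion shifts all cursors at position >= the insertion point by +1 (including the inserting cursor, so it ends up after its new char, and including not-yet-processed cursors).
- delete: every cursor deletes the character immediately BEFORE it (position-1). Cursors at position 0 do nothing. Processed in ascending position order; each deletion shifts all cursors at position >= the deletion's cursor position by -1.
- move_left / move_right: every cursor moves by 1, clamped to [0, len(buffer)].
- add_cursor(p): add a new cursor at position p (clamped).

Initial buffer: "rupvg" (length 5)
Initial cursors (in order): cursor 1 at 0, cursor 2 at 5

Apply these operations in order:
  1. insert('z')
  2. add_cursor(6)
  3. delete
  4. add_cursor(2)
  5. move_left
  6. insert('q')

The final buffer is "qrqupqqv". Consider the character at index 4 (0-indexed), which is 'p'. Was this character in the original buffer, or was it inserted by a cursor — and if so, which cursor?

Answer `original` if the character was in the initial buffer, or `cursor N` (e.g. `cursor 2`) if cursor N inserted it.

Answer: original

Derivation:
After op 1 (insert('z')): buffer="zrupvgz" (len 7), cursors c1@1 c2@7, authorship 1.....2
After op 2 (add_cursor(6)): buffer="zrupvgz" (len 7), cursors c1@1 c3@6 c2@7, authorship 1.....2
After op 3 (delete): buffer="rupv" (len 4), cursors c1@0 c2@4 c3@4, authorship ....
After op 4 (add_cursor(2)): buffer="rupv" (len 4), cursors c1@0 c4@2 c2@4 c3@4, authorship ....
After op 5 (move_left): buffer="rupv" (len 4), cursors c1@0 c4@1 c2@3 c3@3, authorship ....
After op 6 (insert('q')): buffer="qrqupqqv" (len 8), cursors c1@1 c4@3 c2@7 c3@7, authorship 1.4..23.
Authorship (.=original, N=cursor N): 1 . 4 . . 2 3 .
Index 4: author = original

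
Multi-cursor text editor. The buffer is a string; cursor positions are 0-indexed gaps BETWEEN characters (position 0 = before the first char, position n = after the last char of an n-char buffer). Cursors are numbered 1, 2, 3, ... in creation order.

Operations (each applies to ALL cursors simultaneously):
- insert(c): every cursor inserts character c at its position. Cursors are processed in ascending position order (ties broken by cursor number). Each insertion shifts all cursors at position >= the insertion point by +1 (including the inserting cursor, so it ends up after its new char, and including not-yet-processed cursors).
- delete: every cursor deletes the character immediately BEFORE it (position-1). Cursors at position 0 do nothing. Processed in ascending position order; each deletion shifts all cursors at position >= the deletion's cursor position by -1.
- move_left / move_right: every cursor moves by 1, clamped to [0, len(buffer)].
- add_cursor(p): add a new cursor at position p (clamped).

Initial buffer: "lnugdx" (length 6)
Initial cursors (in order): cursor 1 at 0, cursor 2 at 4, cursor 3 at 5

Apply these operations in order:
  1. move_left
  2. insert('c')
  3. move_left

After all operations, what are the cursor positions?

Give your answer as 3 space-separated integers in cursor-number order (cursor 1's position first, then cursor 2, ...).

After op 1 (move_left): buffer="lnugdx" (len 6), cursors c1@0 c2@3 c3@4, authorship ......
After op 2 (insert('c')): buffer="clnucgcdx" (len 9), cursors c1@1 c2@5 c3@7, authorship 1...2.3..
After op 3 (move_left): buffer="clnucgcdx" (len 9), cursors c1@0 c2@4 c3@6, authorship 1...2.3..

Answer: 0 4 6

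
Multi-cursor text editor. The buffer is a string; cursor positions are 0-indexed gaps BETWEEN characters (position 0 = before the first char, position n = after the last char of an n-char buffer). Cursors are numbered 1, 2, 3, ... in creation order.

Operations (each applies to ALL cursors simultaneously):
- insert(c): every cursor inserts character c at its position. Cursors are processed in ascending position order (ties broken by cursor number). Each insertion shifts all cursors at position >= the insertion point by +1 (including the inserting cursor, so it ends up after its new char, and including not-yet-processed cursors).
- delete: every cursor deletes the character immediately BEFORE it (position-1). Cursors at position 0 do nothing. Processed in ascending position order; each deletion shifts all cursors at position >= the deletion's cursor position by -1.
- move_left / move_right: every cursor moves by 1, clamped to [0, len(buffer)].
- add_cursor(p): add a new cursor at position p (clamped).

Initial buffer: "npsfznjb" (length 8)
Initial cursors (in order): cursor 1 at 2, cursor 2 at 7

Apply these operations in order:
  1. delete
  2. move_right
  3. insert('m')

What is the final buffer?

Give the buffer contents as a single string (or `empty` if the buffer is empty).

After op 1 (delete): buffer="nsfznb" (len 6), cursors c1@1 c2@5, authorship ......
After op 2 (move_right): buffer="nsfznb" (len 6), cursors c1@2 c2@6, authorship ......
After op 3 (insert('m')): buffer="nsmfznbm" (len 8), cursors c1@3 c2@8, authorship ..1....2

Answer: nsmfznbm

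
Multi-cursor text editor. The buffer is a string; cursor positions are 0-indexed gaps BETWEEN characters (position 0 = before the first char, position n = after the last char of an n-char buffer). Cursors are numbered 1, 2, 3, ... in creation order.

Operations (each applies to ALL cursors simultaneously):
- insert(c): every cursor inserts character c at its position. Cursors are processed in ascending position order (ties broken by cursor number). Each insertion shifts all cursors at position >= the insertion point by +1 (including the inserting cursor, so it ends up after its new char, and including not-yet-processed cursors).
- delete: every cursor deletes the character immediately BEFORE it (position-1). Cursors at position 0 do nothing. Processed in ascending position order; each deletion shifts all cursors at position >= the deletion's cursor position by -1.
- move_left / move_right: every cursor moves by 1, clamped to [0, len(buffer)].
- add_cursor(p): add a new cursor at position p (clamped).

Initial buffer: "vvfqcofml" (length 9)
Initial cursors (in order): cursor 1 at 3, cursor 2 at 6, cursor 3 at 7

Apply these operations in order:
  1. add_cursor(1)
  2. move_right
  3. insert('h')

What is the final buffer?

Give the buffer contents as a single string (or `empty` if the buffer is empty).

After op 1 (add_cursor(1)): buffer="vvfqcofml" (len 9), cursors c4@1 c1@3 c2@6 c3@7, authorship .........
After op 2 (move_right): buffer="vvfqcofml" (len 9), cursors c4@2 c1@4 c2@7 c3@8, authorship .........
After op 3 (insert('h')): buffer="vvhfqhcofhmhl" (len 13), cursors c4@3 c1@6 c2@10 c3@12, authorship ..4..1...2.3.

Answer: vvhfqhcofhmhl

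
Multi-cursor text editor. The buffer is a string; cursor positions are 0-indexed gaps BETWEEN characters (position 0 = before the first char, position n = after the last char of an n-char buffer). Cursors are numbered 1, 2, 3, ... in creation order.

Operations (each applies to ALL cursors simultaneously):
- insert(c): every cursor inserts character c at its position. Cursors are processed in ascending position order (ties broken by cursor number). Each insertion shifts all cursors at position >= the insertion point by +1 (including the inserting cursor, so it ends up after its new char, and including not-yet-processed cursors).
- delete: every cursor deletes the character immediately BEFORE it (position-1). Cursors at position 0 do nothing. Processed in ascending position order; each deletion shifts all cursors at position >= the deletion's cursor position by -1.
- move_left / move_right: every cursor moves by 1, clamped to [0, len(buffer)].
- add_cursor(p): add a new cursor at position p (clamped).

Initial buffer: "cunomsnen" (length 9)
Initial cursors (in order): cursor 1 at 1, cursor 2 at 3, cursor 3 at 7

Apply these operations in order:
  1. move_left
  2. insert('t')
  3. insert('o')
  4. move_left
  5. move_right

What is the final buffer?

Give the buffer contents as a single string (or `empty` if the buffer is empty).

Answer: tocutonomstonen

Derivation:
After op 1 (move_left): buffer="cunomsnen" (len 9), cursors c1@0 c2@2 c3@6, authorship .........
After op 2 (insert('t')): buffer="tcutnomstnen" (len 12), cursors c1@1 c2@4 c3@9, authorship 1..2....3...
After op 3 (insert('o')): buffer="tocutonomstonen" (len 15), cursors c1@2 c2@6 c3@12, authorship 11..22....33...
After op 4 (move_left): buffer="tocutonomstonen" (len 15), cursors c1@1 c2@5 c3@11, authorship 11..22....33...
After op 5 (move_right): buffer="tocutonomstonen" (len 15), cursors c1@2 c2@6 c3@12, authorship 11..22....33...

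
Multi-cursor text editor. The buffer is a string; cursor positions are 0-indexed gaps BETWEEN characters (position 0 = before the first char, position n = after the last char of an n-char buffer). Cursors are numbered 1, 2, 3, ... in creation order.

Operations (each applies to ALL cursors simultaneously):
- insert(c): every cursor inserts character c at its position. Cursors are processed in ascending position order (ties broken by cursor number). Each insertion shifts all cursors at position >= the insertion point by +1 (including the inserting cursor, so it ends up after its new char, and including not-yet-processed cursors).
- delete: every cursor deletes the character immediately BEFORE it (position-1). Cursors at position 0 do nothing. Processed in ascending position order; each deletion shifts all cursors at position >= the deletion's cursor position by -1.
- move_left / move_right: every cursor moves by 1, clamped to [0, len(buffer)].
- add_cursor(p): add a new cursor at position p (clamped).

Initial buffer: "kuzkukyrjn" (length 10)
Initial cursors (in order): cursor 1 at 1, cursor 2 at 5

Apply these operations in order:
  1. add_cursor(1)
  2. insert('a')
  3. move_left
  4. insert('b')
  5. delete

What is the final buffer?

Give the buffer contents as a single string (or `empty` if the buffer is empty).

After op 1 (add_cursor(1)): buffer="kuzkukyrjn" (len 10), cursors c1@1 c3@1 c2@5, authorship ..........
After op 2 (insert('a')): buffer="kaauzkuakyrjn" (len 13), cursors c1@3 c3@3 c2@8, authorship .13....2.....
After op 3 (move_left): buffer="kaauzkuakyrjn" (len 13), cursors c1@2 c3@2 c2@7, authorship .13....2.....
After op 4 (insert('b')): buffer="kabbauzkubakyrjn" (len 16), cursors c1@4 c3@4 c2@10, authorship .1133....22.....
After op 5 (delete): buffer="kaauzkuakyrjn" (len 13), cursors c1@2 c3@2 c2@7, authorship .13....2.....

Answer: kaauzkuakyrjn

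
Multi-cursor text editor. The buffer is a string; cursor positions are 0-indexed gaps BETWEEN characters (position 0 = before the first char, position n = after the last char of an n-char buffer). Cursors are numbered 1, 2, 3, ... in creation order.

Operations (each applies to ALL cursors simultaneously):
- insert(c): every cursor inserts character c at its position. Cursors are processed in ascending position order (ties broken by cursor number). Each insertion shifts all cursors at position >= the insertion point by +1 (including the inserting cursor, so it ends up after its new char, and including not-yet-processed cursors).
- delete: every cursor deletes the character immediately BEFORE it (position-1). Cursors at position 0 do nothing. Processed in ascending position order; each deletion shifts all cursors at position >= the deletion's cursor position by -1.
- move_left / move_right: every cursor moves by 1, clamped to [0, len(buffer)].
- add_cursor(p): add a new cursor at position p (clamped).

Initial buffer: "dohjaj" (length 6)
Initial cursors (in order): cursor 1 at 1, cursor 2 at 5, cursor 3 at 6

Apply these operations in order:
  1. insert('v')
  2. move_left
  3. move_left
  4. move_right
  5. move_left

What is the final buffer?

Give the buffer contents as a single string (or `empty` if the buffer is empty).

Answer: dvohjavjv

Derivation:
After op 1 (insert('v')): buffer="dvohjavjv" (len 9), cursors c1@2 c2@7 c3@9, authorship .1....2.3
After op 2 (move_left): buffer="dvohjavjv" (len 9), cursors c1@1 c2@6 c3@8, authorship .1....2.3
After op 3 (move_left): buffer="dvohjavjv" (len 9), cursors c1@0 c2@5 c3@7, authorship .1....2.3
After op 4 (move_right): buffer="dvohjavjv" (len 9), cursors c1@1 c2@6 c3@8, authorship .1....2.3
After op 5 (move_left): buffer="dvohjavjv" (len 9), cursors c1@0 c2@5 c3@7, authorship .1....2.3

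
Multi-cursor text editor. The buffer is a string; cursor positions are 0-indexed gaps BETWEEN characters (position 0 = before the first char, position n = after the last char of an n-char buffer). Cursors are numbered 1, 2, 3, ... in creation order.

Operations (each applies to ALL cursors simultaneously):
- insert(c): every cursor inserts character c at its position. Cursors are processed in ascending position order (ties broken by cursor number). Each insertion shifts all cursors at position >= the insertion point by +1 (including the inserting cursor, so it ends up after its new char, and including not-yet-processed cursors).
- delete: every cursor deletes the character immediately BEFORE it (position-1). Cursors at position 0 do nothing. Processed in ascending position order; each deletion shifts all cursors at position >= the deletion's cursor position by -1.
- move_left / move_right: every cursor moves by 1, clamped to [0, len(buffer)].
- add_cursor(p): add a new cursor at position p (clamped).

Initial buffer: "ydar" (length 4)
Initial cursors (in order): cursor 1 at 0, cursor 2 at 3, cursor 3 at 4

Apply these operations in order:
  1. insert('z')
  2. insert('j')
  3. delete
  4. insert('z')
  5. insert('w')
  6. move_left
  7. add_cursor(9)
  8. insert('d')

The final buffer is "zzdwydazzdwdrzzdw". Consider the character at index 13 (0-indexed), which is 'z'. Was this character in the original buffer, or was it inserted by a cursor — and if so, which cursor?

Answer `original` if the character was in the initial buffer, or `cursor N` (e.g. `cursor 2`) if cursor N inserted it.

After op 1 (insert('z')): buffer="zydazrz" (len 7), cursors c1@1 c2@5 c3@7, authorship 1...2.3
After op 2 (insert('j')): buffer="zjydazjrzj" (len 10), cursors c1@2 c2@7 c3@10, authorship 11...22.33
After op 3 (delete): buffer="zydazrz" (len 7), cursors c1@1 c2@5 c3@7, authorship 1...2.3
After op 4 (insert('z')): buffer="zzydazzrzz" (len 10), cursors c1@2 c2@7 c3@10, authorship 11...22.33
After op 5 (insert('w')): buffer="zzwydazzwrzzw" (len 13), cursors c1@3 c2@9 c3@13, authorship 111...222.333
After op 6 (move_left): buffer="zzwydazzwrzzw" (len 13), cursors c1@2 c2@8 c3@12, authorship 111...222.333
After op 7 (add_cursor(9)): buffer="zzwydazzwrzzw" (len 13), cursors c1@2 c2@8 c4@9 c3@12, authorship 111...222.333
After op 8 (insert('d')): buffer="zzdwydazzdwdrzzdw" (len 17), cursors c1@3 c2@10 c4@12 c3@16, authorship 1111...22224.3333
Authorship (.=original, N=cursor N): 1 1 1 1 . . . 2 2 2 2 4 . 3 3 3 3
Index 13: author = 3

Answer: cursor 3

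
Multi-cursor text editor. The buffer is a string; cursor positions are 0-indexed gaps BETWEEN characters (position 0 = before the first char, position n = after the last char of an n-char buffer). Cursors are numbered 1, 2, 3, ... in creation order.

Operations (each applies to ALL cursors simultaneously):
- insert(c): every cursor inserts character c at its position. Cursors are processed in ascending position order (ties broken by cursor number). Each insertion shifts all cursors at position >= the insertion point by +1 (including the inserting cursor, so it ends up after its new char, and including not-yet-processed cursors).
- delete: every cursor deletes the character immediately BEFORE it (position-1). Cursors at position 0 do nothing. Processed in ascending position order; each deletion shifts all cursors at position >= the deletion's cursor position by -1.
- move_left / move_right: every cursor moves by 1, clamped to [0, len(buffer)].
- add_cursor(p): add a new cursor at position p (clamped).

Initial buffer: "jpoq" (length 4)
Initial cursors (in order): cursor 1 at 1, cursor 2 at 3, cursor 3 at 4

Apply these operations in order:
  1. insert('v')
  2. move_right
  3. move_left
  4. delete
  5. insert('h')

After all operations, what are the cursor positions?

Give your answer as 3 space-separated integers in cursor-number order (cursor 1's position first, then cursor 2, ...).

After op 1 (insert('v')): buffer="jvpovqv" (len 7), cursors c1@2 c2@5 c3@7, authorship .1..2.3
After op 2 (move_right): buffer="jvpovqv" (len 7), cursors c1@3 c2@6 c3@7, authorship .1..2.3
After op 3 (move_left): buffer="jvpovqv" (len 7), cursors c1@2 c2@5 c3@6, authorship .1..2.3
After op 4 (delete): buffer="jpov" (len 4), cursors c1@1 c2@3 c3@3, authorship ...3
After op 5 (insert('h')): buffer="jhpohhv" (len 7), cursors c1@2 c2@6 c3@6, authorship .1..233

Answer: 2 6 6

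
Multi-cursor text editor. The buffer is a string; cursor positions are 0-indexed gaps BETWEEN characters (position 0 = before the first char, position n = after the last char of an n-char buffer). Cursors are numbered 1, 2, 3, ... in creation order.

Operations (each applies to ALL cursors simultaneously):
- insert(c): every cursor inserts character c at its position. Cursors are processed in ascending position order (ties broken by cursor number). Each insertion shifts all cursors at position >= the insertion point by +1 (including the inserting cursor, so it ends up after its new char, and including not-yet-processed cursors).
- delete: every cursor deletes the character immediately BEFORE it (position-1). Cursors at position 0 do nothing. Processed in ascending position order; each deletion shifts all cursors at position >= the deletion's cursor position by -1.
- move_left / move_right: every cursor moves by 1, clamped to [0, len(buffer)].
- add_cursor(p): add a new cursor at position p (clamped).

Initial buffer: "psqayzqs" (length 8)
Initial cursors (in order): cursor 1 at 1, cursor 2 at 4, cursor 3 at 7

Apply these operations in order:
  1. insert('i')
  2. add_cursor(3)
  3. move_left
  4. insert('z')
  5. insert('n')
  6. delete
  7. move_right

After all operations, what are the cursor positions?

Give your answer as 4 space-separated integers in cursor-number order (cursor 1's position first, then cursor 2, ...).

Answer: 3 9 14 5

Derivation:
After op 1 (insert('i')): buffer="pisqaiyzqis" (len 11), cursors c1@2 c2@6 c3@10, authorship .1...2...3.
After op 2 (add_cursor(3)): buffer="pisqaiyzqis" (len 11), cursors c1@2 c4@3 c2@6 c3@10, authorship .1...2...3.
After op 3 (move_left): buffer="pisqaiyzqis" (len 11), cursors c1@1 c4@2 c2@5 c3@9, authorship .1...2...3.
After op 4 (insert('z')): buffer="pzizsqaziyzqzis" (len 15), cursors c1@2 c4@4 c2@8 c3@13, authorship .114...22...33.
After op 5 (insert('n')): buffer="pzniznsqazniyzqznis" (len 19), cursors c1@3 c4@6 c2@11 c3@17, authorship .11144...222...333.
After op 6 (delete): buffer="pzizsqaziyzqzis" (len 15), cursors c1@2 c4@4 c2@8 c3@13, authorship .114...22...33.
After op 7 (move_right): buffer="pzizsqaziyzqzis" (len 15), cursors c1@3 c4@5 c2@9 c3@14, authorship .114...22...33.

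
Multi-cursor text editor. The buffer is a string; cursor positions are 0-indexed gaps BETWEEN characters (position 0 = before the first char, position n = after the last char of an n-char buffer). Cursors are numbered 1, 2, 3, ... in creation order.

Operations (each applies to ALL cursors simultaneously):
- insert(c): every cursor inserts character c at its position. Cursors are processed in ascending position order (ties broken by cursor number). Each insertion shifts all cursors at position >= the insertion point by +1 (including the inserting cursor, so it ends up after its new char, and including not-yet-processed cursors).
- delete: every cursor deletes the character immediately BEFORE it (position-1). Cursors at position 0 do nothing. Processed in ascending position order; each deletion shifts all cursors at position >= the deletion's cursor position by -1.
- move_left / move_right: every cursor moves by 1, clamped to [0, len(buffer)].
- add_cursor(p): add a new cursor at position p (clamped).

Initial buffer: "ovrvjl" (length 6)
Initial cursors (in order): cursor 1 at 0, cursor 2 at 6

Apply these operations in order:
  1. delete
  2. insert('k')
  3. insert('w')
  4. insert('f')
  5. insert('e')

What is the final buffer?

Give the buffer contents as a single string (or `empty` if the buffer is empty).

After op 1 (delete): buffer="ovrvj" (len 5), cursors c1@0 c2@5, authorship .....
After op 2 (insert('k')): buffer="kovrvjk" (len 7), cursors c1@1 c2@7, authorship 1.....2
After op 3 (insert('w')): buffer="kwovrvjkw" (len 9), cursors c1@2 c2@9, authorship 11.....22
After op 4 (insert('f')): buffer="kwfovrvjkwf" (len 11), cursors c1@3 c2@11, authorship 111.....222
After op 5 (insert('e')): buffer="kwfeovrvjkwfe" (len 13), cursors c1@4 c2@13, authorship 1111.....2222

Answer: kwfeovrvjkwfe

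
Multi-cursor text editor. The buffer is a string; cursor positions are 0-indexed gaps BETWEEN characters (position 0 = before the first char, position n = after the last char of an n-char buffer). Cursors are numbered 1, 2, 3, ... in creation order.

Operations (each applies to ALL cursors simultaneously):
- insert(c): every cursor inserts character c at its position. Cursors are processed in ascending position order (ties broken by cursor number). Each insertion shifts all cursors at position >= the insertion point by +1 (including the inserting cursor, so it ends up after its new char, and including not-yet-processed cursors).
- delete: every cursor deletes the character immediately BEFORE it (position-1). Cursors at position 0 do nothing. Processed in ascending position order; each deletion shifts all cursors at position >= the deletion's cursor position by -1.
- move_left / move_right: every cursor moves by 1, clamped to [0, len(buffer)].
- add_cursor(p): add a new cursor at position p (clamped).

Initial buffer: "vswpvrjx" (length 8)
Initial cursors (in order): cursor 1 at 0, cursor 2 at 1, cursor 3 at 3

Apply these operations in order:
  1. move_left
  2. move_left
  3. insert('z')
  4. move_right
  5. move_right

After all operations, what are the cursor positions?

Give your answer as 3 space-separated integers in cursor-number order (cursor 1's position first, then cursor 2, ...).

Answer: 4 4 6

Derivation:
After op 1 (move_left): buffer="vswpvrjx" (len 8), cursors c1@0 c2@0 c3@2, authorship ........
After op 2 (move_left): buffer="vswpvrjx" (len 8), cursors c1@0 c2@0 c3@1, authorship ........
After op 3 (insert('z')): buffer="zzvzswpvrjx" (len 11), cursors c1@2 c2@2 c3@4, authorship 12.3.......
After op 4 (move_right): buffer="zzvzswpvrjx" (len 11), cursors c1@3 c2@3 c3@5, authorship 12.3.......
After op 5 (move_right): buffer="zzvzswpvrjx" (len 11), cursors c1@4 c2@4 c3@6, authorship 12.3.......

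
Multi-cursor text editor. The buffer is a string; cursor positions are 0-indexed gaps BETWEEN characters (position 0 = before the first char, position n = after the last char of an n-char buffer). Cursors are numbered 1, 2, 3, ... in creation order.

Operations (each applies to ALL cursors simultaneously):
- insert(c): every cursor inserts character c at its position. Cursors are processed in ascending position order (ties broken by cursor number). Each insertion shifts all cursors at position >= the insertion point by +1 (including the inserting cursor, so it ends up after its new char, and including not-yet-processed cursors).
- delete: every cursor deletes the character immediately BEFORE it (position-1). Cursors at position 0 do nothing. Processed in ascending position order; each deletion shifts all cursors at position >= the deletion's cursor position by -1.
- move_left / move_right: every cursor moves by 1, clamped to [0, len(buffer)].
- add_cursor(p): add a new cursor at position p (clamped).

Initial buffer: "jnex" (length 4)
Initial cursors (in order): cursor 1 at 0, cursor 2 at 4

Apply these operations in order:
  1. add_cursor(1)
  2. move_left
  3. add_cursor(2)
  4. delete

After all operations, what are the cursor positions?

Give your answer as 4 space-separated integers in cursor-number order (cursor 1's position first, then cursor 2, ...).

After op 1 (add_cursor(1)): buffer="jnex" (len 4), cursors c1@0 c3@1 c2@4, authorship ....
After op 2 (move_left): buffer="jnex" (len 4), cursors c1@0 c3@0 c2@3, authorship ....
After op 3 (add_cursor(2)): buffer="jnex" (len 4), cursors c1@0 c3@0 c4@2 c2@3, authorship ....
After op 4 (delete): buffer="jx" (len 2), cursors c1@0 c3@0 c2@1 c4@1, authorship ..

Answer: 0 1 0 1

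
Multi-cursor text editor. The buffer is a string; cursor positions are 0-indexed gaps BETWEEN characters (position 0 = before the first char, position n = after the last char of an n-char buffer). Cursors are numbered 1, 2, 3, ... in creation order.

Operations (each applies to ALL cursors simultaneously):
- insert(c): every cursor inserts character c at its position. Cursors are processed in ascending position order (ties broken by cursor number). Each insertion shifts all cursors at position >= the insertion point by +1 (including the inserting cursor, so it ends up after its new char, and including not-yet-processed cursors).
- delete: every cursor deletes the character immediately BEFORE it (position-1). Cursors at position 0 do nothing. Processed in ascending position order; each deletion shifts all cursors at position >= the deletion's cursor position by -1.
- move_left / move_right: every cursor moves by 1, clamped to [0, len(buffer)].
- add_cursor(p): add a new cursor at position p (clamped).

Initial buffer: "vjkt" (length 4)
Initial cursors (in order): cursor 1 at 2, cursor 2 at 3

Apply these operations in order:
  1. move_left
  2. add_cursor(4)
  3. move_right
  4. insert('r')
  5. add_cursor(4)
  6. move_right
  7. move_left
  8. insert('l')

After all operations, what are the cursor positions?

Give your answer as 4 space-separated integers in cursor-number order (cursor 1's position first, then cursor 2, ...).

After op 1 (move_left): buffer="vjkt" (len 4), cursors c1@1 c2@2, authorship ....
After op 2 (add_cursor(4)): buffer="vjkt" (len 4), cursors c1@1 c2@2 c3@4, authorship ....
After op 3 (move_right): buffer="vjkt" (len 4), cursors c1@2 c2@3 c3@4, authorship ....
After op 4 (insert('r')): buffer="vjrkrtr" (len 7), cursors c1@3 c2@5 c3@7, authorship ..1.2.3
After op 5 (add_cursor(4)): buffer="vjrkrtr" (len 7), cursors c1@3 c4@4 c2@5 c3@7, authorship ..1.2.3
After op 6 (move_right): buffer="vjrkrtr" (len 7), cursors c1@4 c4@5 c2@6 c3@7, authorship ..1.2.3
After op 7 (move_left): buffer="vjrkrtr" (len 7), cursors c1@3 c4@4 c2@5 c3@6, authorship ..1.2.3
After op 8 (insert('l')): buffer="vjrlklrltlr" (len 11), cursors c1@4 c4@6 c2@8 c3@10, authorship ..11.422.33

Answer: 4 8 10 6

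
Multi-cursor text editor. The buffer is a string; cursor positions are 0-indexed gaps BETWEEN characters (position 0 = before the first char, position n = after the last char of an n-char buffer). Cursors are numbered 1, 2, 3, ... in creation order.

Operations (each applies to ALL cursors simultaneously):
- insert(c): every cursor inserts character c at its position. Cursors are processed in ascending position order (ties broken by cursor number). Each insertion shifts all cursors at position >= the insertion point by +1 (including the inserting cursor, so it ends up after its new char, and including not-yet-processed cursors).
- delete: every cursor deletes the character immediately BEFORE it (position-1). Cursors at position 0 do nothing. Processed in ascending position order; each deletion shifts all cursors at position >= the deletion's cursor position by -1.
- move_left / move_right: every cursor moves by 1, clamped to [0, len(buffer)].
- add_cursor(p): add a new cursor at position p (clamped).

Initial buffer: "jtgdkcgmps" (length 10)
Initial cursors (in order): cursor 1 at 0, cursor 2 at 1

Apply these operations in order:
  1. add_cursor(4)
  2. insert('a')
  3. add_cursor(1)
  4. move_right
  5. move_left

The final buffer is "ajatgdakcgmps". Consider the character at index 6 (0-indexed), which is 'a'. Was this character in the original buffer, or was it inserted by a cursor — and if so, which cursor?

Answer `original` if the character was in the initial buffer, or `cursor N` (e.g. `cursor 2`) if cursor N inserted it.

After op 1 (add_cursor(4)): buffer="jtgdkcgmps" (len 10), cursors c1@0 c2@1 c3@4, authorship ..........
After op 2 (insert('a')): buffer="ajatgdakcgmps" (len 13), cursors c1@1 c2@3 c3@7, authorship 1.2...3......
After op 3 (add_cursor(1)): buffer="ajatgdakcgmps" (len 13), cursors c1@1 c4@1 c2@3 c3@7, authorship 1.2...3......
After op 4 (move_right): buffer="ajatgdakcgmps" (len 13), cursors c1@2 c4@2 c2@4 c3@8, authorship 1.2...3......
After op 5 (move_left): buffer="ajatgdakcgmps" (len 13), cursors c1@1 c4@1 c2@3 c3@7, authorship 1.2...3......
Authorship (.=original, N=cursor N): 1 . 2 . . . 3 . . . . . .
Index 6: author = 3

Answer: cursor 3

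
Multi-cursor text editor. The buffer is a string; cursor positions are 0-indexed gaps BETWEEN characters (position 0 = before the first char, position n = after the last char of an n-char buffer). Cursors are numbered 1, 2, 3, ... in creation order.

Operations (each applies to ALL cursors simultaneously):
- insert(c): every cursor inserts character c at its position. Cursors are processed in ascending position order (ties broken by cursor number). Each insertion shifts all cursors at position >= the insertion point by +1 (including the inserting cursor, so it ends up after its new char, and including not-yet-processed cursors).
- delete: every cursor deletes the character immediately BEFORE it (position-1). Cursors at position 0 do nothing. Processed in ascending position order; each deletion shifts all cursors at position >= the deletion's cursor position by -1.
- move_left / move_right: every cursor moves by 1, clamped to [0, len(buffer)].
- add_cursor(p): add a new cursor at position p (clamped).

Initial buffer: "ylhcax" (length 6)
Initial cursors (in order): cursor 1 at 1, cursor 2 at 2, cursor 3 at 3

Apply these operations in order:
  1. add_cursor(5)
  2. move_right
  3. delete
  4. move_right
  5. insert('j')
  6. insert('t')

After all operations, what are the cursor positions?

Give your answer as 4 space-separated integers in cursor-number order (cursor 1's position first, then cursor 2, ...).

Answer: 10 10 10 10

Derivation:
After op 1 (add_cursor(5)): buffer="ylhcax" (len 6), cursors c1@1 c2@2 c3@3 c4@5, authorship ......
After op 2 (move_right): buffer="ylhcax" (len 6), cursors c1@2 c2@3 c3@4 c4@6, authorship ......
After op 3 (delete): buffer="ya" (len 2), cursors c1@1 c2@1 c3@1 c4@2, authorship ..
After op 4 (move_right): buffer="ya" (len 2), cursors c1@2 c2@2 c3@2 c4@2, authorship ..
After op 5 (insert('j')): buffer="yajjjj" (len 6), cursors c1@6 c2@6 c3@6 c4@6, authorship ..1234
After op 6 (insert('t')): buffer="yajjjjtttt" (len 10), cursors c1@10 c2@10 c3@10 c4@10, authorship ..12341234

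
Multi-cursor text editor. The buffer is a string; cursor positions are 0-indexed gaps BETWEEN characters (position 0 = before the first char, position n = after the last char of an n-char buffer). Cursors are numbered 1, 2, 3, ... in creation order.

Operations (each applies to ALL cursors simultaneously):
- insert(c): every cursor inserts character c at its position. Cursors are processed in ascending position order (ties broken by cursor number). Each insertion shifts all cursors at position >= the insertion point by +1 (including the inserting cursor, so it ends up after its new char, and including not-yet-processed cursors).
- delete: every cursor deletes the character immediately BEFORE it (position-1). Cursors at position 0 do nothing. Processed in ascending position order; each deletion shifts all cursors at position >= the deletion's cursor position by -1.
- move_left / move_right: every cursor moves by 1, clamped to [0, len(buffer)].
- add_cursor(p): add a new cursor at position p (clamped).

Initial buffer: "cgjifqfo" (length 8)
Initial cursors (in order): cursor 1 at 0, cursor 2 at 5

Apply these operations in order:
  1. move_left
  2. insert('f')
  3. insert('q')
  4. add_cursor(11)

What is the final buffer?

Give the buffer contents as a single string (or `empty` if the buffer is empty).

Answer: fqcgjifqfqfo

Derivation:
After op 1 (move_left): buffer="cgjifqfo" (len 8), cursors c1@0 c2@4, authorship ........
After op 2 (insert('f')): buffer="fcgjiffqfo" (len 10), cursors c1@1 c2@6, authorship 1....2....
After op 3 (insert('q')): buffer="fqcgjifqfqfo" (len 12), cursors c1@2 c2@8, authorship 11....22....
After op 4 (add_cursor(11)): buffer="fqcgjifqfqfo" (len 12), cursors c1@2 c2@8 c3@11, authorship 11....22....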